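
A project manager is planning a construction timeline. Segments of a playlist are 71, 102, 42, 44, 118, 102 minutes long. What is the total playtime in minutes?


Durations: 71, 102, 42, 44, 118, 102
Running sum: 71
+ 102 = 173
+ 42 = 215
+ 44 = 259
+ 118 = 377
+ 102 = 479
Total duration: 479 minutes
That is 7 hours and 59 minutes

479


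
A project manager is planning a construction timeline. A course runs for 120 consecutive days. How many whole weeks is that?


Total days: 120
Days per week: 7
Division: 120 / 7 = 17 remainder 1
Complete weeks: 17
Remaining days: 1

17


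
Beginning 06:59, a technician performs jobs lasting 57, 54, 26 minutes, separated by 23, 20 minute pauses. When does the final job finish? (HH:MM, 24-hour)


Start: 06:59 = 419 min from midnight
  after task 1 (57 min): 07:56
  after break (23 min): 08:19
  after task 2 (54 min): 09:13
  after break (20 min): 09:33
  after task 3 (26 min): 09:59
Total elapsed: 180 minutes
End time: 09:59

09:59


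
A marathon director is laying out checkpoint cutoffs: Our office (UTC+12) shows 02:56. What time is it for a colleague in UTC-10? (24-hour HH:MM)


Local time: 02:56 at UTC+12 (offset 12h)
Target zone: UTC-10 (offset -10h)
Difference: -10 - (12) = -22 hours
Calculation: 2 + (-22) = -20
Wraparound: (-20) mod 24 = 4
Result: 04:56

04:56


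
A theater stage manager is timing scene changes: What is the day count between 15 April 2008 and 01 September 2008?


Start date: 2008-04-15
End date: 2008-09-01
Apr 2008: +16 days
May 2008: +31 days
Jun 2008: +30 days
Jul 2008: +31 days
Aug 2008: +31 days
Total: 139 days

139


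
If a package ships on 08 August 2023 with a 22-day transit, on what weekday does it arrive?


Start: 2023-08-08 (Tuesday)
Step 1 - find target date: add 22 days
  2023-08-08 + 22 days = 2023-08-30
Step 2 - day of week:
  22 mod 7 = 1
  Tuesday + 1 days -> Wednesday
Result: Wednesday (2023-08-30)

Wednesday


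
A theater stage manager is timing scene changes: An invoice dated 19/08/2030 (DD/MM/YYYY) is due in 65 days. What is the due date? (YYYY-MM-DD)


Start: 2030-08-19
Adding 65 days
Days remaining in August: 12
After August: 53 days still to add
September 2030: 30 days, 23 remaining
October 2030 has 31 days, need 23
Result: 2030-10-23

2030-10-23


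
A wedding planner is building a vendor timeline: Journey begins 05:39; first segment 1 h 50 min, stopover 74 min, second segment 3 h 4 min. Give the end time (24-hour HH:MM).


Depart: 05:39
Leg 1: +110 min -> 07:29
Layover: +74 min -> 08:43
Leg 2: +184 min -> 11:47
Total travel: 368 minutes = 6h 8m
Arrival: 11:47

11:47


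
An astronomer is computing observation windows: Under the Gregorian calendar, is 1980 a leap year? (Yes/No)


Year: 1980
Divisible by 4? 1980 / 4 = 495.0 -> Yes
Divisible by 100? 1980 / 100 = 19.8 -> No
Divisible by 4 but not 100, so it IS a leap year

Yes


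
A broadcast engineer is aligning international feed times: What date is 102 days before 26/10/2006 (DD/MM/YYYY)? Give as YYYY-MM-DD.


Start: 2006-10-26
Subtracting 102 days
Days already passed in October: 26
After going back through October: 76 more days to subtract
September 2006: 30 days, 46 remaining
August 2006: 31 days, 15 remaining
July 2006 has 31 days, need 15
Result: 2006-07-16

2006-07-16


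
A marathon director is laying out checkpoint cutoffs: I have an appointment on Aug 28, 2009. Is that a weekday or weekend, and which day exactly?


Date: 2009-08-28
January 1, 2009 is a Thursday
Day of year: 240
Offset from Jan 1: 239 days
239 mod 7 = 1
Result: Friday

Friday


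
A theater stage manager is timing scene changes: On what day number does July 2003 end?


Month: July
Year: 2003
July is a 31-day month
Total: 31 days

31


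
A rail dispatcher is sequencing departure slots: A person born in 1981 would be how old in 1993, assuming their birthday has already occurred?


Birth year: 1981
Current year: 1993
Age = current year - birth year
Age = 1993 - 1981 = 12

12


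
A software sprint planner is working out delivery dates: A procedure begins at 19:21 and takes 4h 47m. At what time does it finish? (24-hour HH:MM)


Start time: 19:21
Adding: 4 hours 47 minutes
Minutes: 21 + 47 = 68
Minute overflow: 68 >= 60, so carry 1 hour, minutes = 8
Hours: 19 + 4 + 1 = 24
Hour wraparound: 24 mod 24 = 0
Result: 00:08

00:08


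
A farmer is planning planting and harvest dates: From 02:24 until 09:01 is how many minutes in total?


Start time: 02:24 = 144 minutes from midnight
End time: 09:01 = 541 minutes from midnight
Difference: 541 - 144 = 397 minutes
That is 6 hours and 37 minutes

397


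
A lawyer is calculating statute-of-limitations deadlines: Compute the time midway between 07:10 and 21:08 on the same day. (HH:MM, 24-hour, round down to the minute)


Start time: 07:10 = 430 minutes from midnight
End time: 21:08 = 1268 minutes from midnight
Sum: 430 + 1268 = 1698
Midpoint: 1698 / 2 = 849 minutes
Convert: 849 / 60 = 14 hours, 9 minutes
Result: 14:09

14:09


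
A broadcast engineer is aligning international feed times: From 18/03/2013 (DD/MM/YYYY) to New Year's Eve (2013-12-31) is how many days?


Start: March 18, 2013
End: December 31, 2013
Days left in March: 13
April: 30
May: 31
June: 30
July: 31
... plus remaining months
Sum of remaining months: 275
Total: 13 + 275 = 288

288


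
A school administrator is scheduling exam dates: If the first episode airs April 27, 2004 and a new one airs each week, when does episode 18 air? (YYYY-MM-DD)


First occurrence: 2004-04-27 (occurrence 1)
Each occurrence is 7 days after the previous.
Occurrence 18 is 17 weeks after the first.
17 weeks = 119 days
2004-04-27 + 119 days = 2004-08-24

2004-08-24


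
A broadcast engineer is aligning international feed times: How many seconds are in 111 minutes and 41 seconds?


Minutes: 111
Extra seconds: 41
Seconds per minute: 60
Minutes to seconds: 111 x 60 = 6660
Total: 6660 + 41 = 6701

6701


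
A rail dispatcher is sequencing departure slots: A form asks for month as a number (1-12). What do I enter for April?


Calendar month order:
3. March
4. April <--
5. May
April is month number 4

4


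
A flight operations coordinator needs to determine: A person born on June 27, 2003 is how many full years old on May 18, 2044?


Birth: 2003-06-27
Reference: 2044-05-18
Year difference: 2044 - 2003 = 41
Has birthday (06-27) occurred by 05-18? No
Birthday not yet reached this year -> subtract 1
Age in full years: 40

40


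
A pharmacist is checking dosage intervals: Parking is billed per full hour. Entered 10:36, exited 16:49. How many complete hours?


Start: 10:36
End: 16:49
Hour difference: 16 - 10 = 6 hours
Minute difference: 49 - 36 = 13 minutes
Total minutes: 373
Complete hours: 373 / 60 = 6 (remainder 13)

6


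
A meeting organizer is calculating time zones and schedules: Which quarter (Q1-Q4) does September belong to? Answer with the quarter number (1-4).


Month: September (month 9)
Q1: January-March (months 1-3)
Q2: April-June (months 4-6)
Q3: July-September (months 7-9)
Q4: October-December (months 10-12)
Month 9 falls in Q3

3


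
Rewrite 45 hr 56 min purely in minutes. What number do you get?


Hours: 45
Extra minutes: 56
Minutes per hour: 60
Hours to minutes: 45 x 60 = 2700
Total: 2700 + 56 = 2756

2756


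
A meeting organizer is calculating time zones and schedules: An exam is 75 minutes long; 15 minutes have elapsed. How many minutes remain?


Total budget: 75 minutes
Time used: 15 minutes
Remaining: 75 - 15 = 60 minutes
Percent used: 20.0%
Percent remaining: 80.0%

60


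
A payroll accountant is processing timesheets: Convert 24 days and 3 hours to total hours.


Days: 24
Extra hours: 3
Hours per day: 24
Days to hours: 24 x 24 = 576
Total: 576 + 3 = 579

579


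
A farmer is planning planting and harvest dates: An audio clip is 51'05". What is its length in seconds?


Minutes: 51
Seconds: 5
Convert minutes to seconds: 51 x 60 = 3060
Add remaining seconds: 3060 + 5 = 3065

3065


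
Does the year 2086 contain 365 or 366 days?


Year: 2086
Check leap year rules:
Divisible by 4? No
2086 is not a leap year
Days: 365

365


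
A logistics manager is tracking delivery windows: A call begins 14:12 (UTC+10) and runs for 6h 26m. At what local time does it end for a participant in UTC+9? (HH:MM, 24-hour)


Start: 14:12 in UTC+10
Step 1 - add duration:
  minutes: 12 + 26 = 38
  hours: 14 + 6 + 0 = 20
  end in UTC+10: 20:38
Step 2 - convert UTC+10 -> UTC+9:
  offset difference: 9 - (10) = -1 hours
  20 + (-1) = 19 -> mod 24 = 19
Result: 19:38 in UTC+9

19:38


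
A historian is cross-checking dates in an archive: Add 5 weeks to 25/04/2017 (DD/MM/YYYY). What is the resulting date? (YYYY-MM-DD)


Start: 2017-04-25
Weeks to add: 5
Convert to days: 5 x 7 = 35 days
Add 35 days to 2017-04-25
Result: 2017-05-30

2017-05-30


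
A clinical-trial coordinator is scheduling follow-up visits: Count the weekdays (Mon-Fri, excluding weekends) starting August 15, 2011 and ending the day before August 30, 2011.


Start: 2011-08-15 (Monday)
End (exclusive): 2011-08-30 (Tuesday)
Total calendar days: 15
Full weeks: 15 // 7 = 2 -> 10 weekdays
Remaining 1 days starting on Monday:
  Mon(w) -> 1 weekdays
Total business days: 10 + 1 = 11

11


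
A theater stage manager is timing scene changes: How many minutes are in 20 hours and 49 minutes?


Hours: 20
Minutes: 49
Convert hours to minutes: 20 x 60 = 1200
Add remaining minutes: 1200 + 49 = 1249

1249


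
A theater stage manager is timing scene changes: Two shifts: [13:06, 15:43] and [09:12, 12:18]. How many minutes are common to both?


Interval A: [786, 943] minutes from midnight
Interval B: [552, 738] minutes from midnight
Overlap start = max(786, 552) = 786
Overlap end = min(943, 738) = 738
End <= start, so the intervals do not overlap: 0 minutes

0


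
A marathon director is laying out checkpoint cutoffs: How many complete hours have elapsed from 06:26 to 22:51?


Start: 06:26
End: 22:51
Hour difference: 22 - 6 = 16 hours
Minute difference: 51 - 26 = 25 minutes
Total minutes: 985
Complete hours: 985 / 60 = 16 (remainder 25)

16


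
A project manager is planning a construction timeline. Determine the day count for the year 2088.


Year: 2088
Check leap year rules:
Divisible by 4? Yes
Divisible by 100? No
2088 is a leap year
Days: 366

366


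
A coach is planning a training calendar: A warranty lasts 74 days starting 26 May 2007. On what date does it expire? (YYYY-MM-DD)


Start: 2007-05-26
Adding 74 days
Days remaining in May: 5
After May: 69 days still to add
June 2007: 30 days, 39 remaining
July 2007: 31 days, 8 remaining
August 2007 has 31 days, need 8
Result: 2007-08-08

2007-08-08


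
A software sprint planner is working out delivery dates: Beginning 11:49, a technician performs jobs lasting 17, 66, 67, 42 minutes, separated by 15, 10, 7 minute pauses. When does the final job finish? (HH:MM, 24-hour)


Start: 11:49 = 709 min from midnight
  after task 1 (17 min): 12:06
  after break (15 min): 12:21
  after task 2 (66 min): 13:27
  after break (10 min): 13:37
  after task 3 (67 min): 14:44
  after break (7 min): 14:51
  after task 4 (42 min): 15:33
Total elapsed: 224 minutes
End time: 15:33

15:33


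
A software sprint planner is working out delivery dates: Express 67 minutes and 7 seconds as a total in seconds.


Minutes: 67
Seconds: 7
Convert minutes to seconds: 67 x 60 = 4020
Add remaining seconds: 4020 + 7 = 4027

4027


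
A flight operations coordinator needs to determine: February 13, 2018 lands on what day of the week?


Date: 2018-02-13
January 1, 2018 is a Monday
Day of year: 44
Offset from Jan 1: 43 days
43 mod 7 = 1
Result: Tuesday

Tuesday


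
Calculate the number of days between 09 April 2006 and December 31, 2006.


Start: April 09, 2006
End: December 31, 2006
Days left in April: 21
May: 31
June: 30
July: 31
August: 31
... plus remaining months
Sum of remaining months: 245
Total: 21 + 245 = 266

266


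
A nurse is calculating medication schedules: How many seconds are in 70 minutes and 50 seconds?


Minutes: 70
Extra seconds: 50
Seconds per minute: 60
Minutes to seconds: 70 x 60 = 4200
Total: 4200 + 50 = 4250

4250


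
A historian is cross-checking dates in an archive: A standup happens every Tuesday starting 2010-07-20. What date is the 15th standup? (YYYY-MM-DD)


First occurrence: 2010-07-20 (occurrence 1)
Each occurrence is 7 days after the previous.
Occurrence 15 is 14 weeks after the first.
14 weeks = 98 days
2010-07-20 + 98 days = 2010-10-26

2010-10-26


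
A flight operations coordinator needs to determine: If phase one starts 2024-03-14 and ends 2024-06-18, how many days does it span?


Start date: 2024-03-14
End date: 2024-06-18
Mar 2024: +18 days
Apr 2024: +30 days
May 2024: +31 days
Jun 2024: +17 days
Total: 96 days

96


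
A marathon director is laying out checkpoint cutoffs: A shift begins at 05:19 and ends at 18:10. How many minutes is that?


Start time: 05:19 = 319 minutes from midnight
End time: 18:10 = 1090 minutes from midnight
Difference: 1090 - 319 = 771 minutes
That is 12 hours and 51 minutes

771


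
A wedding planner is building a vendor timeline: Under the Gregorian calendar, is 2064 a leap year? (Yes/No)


Year: 2064
Divisible by 4? 2064 / 4 = 516.0 -> Yes
Divisible by 100? 2064 / 100 = 20.64 -> No
Divisible by 4 but not 100, so it IS a leap year

Yes


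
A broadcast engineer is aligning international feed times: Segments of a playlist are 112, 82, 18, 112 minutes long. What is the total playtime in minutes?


Durations: 112, 82, 18, 112
Running sum: 112
+ 82 = 194
+ 18 = 212
+ 112 = 324
Total duration: 324 minutes
That is 5 hours and 24 minutes

324


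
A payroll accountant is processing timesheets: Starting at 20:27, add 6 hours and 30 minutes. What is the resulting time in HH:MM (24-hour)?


Start time: 20:27
Adding: 6 hours 30 minutes
Minutes: 27 + 30 = 57
Hours: 20 + 6 + 0 = 26
Hour wraparound: 26 mod 24 = 2
Result: 02:57

02:57


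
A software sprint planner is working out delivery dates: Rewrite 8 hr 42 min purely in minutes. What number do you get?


Hours: 8
Extra minutes: 42
Minutes per hour: 60
Hours to minutes: 8 x 60 = 480
Total: 480 + 42 = 522

522


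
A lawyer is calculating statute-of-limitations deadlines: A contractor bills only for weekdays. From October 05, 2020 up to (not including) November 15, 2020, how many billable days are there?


Start: 2020-10-05 (Monday)
End (exclusive): 2020-11-15 (Sunday)
Total calendar days: 41
Full weeks: 41 // 7 = 5 -> 25 weekdays
Remaining 6 days starting on Monday:
  Mon(w), Tue(w), Wed(w), Thu(w), Fri(w), Sat(-) -> 5 weekdays
Total business days: 25 + 5 = 30

30


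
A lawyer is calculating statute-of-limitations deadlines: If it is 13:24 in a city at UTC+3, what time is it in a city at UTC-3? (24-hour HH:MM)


Local time: 13:24 at UTC+3 (offset 3h)
Target zone: UTC-3 (offset -3h)
Difference: -3 - (3) = -6 hours
Calculation: 13 + (-6) = 7
Result: 07:24

07:24


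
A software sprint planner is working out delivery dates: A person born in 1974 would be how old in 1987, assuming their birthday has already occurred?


Birth year: 1974
Current year: 1987
Age = current year - birth year
Age = 1987 - 1974 = 13

13


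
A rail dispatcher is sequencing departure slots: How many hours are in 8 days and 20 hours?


Days: 8
Extra hours: 20
Hours per day: 24
Days to hours: 8 x 24 = 192
Total: 192 + 20 = 212

212


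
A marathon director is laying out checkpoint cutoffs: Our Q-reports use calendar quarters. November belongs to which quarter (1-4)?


Month: November (month 11)
Q1: January-March (months 1-3)
Q2: April-June (months 4-6)
Q3: July-September (months 7-9)
Q4: October-December (months 10-12)
Month 11 falls in Q4

4


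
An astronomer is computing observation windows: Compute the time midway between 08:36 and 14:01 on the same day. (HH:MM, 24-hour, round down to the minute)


Start time: 08:36 = 516 minutes from midnight
End time: 14:01 = 841 minutes from midnight
Sum: 516 + 841 = 1357
Midpoint: 1357 / 2 = 678 minutes
Convert: 678 / 60 = 11 hours, 18 minutes
Result: 11:18

11:18


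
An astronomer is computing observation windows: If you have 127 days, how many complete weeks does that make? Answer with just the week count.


Total days: 127
Days per week: 7
Division: 127 / 7 = 18 remainder 1
Complete weeks: 18
Remaining days: 1

18


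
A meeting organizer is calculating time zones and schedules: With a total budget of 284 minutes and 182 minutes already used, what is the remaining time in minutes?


Total budget: 284 minutes
Time used: 182 minutes
Remaining: 284 - 182 = 102 minutes
Percent used: 64.1%
Percent remaining: 35.9%

102


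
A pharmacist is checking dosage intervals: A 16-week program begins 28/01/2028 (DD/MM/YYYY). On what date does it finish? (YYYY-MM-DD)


Start: 2028-01-28
Weeks to add: 16
Convert to days: 16 x 7 = 112 days
Add 112 days to 2028-01-28
Result: 2028-05-19

2028-05-19


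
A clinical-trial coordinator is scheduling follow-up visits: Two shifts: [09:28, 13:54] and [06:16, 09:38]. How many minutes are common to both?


Interval A: [568, 834] minutes from midnight
Interval B: [376, 578] minutes from midnight
Overlap start = max(568, 376) = 568
Overlap end = min(834, 578) = 578
Overlap = 578 - 568 = 10 minutes

10


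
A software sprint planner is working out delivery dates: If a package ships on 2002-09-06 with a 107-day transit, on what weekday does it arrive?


Start: 2002-09-06 (Friday)
Step 1 - find target date: add 107 days
  2002-09-06 + 107 days = 2002-12-22
Step 2 - day of week:
  107 mod 7 = 2
  Friday + 2 days -> Sunday
Result: Sunday (2002-12-22)

Sunday


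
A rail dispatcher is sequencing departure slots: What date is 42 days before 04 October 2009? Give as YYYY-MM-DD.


Start: 2009-10-04
Subtracting 42 days
Days already passed in October: 4
After going back through October: 38 more days to subtract
September 2009: 30 days, 8 remaining
August 2009 has 31 days, need 8
Result: 2009-08-23

2009-08-23


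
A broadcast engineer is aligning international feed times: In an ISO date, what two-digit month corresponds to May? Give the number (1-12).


Calendar month order:
4. April
5. May <--
6. June
May is month number 5

5


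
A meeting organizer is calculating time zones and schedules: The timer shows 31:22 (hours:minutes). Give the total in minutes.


Hours: 31
Minutes: 22
Convert hours to minutes: 31 x 60 = 1860
Add remaining minutes: 1860 + 22 = 1882

1882


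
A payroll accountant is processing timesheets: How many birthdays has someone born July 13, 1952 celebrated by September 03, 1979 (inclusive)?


Birth: 1952-07-13
Reference: 1979-09-03
Year difference: 1979 - 1952 = 27
Has birthday (07-13) occurred by 09-03? Yes
Age in full years: 27

27


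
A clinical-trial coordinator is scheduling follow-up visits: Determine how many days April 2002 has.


Month: April
Year: 2002
April is a 30-day month
Total: 30 days

30


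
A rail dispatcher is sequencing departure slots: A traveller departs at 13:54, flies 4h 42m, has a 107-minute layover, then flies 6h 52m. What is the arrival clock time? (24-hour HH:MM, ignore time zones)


Depart: 13:54
Leg 1: +282 min -> 18:36
Layover: +107 min -> 20:23
Leg 2: +412 min -> 03:15
Total travel: 801 minutes = 13h 21m
Arrival: 03:15

03:15


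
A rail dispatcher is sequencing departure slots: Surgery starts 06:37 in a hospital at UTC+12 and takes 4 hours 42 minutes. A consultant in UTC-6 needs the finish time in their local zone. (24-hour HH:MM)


Start: 06:37 in UTC+12
Step 1 - add duration:
  minutes: 37 + 42 = 79 (carry 1h)
  hours: 6 + 4 + 1 = 11
  end in UTC+12: 11:19
Step 2 - convert UTC+12 -> UTC-6:
  offset difference: -6 - (12) = -18 hours
  11 + (-18) = -7 -> mod 24 = 17
Result: 17:19 in UTC-6

17:19


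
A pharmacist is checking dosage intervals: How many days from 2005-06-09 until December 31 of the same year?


Start: June 09, 2005
End: December 31, 2005
Days left in June: 21
July: 31
August: 31
September: 30
October: 31
... plus remaining months
Sum of remaining months: 184
Total: 21 + 184 = 205

205


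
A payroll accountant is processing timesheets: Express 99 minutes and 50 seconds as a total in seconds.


Minutes: 99
Seconds: 50
Convert minutes to seconds: 99 x 60 = 5940
Add remaining seconds: 5940 + 50 = 5990

5990


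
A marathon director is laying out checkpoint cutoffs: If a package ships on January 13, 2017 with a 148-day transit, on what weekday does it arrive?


Start: 2017-01-13 (Friday)
Step 1 - find target date: add 148 days
  2017-01-13 + 148 days = 2017-06-10
Step 2 - day of week:
  148 mod 7 = 1
  Friday + 1 days -> Saturday
Result: Saturday (2017-06-10)

Saturday


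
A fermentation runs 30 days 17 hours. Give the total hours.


Days: 30
Extra hours: 17
Hours per day: 24
Days to hours: 30 x 24 = 720
Total: 720 + 17 = 737

737


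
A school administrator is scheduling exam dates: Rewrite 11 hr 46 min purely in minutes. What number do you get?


Hours: 11
Extra minutes: 46
Minutes per hour: 60
Hours to minutes: 11 x 60 = 660
Total: 660 + 46 = 706

706


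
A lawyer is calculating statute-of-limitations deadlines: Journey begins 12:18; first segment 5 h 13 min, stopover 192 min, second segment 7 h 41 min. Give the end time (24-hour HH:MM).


Depart: 12:18
Leg 1: +313 min -> 17:31
Layover: +192 min -> 20:43
Leg 2: +461 min -> 04:24
Total travel: 966 minutes = 16h 6m
Arrival: 04:24

04:24


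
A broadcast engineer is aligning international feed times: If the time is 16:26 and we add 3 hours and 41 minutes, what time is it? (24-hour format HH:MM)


Start time: 16:26
Adding: 3 hours 41 minutes
Minutes: 26 + 41 = 67
Minute overflow: 67 >= 60, so carry 1 hour, minutes = 7
Hours: 16 + 3 + 1 = 20
Result: 20:07

20:07


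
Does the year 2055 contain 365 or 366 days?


Year: 2055
Check leap year rules:
Divisible by 4? No
2055 is not a leap year
Days: 365

365


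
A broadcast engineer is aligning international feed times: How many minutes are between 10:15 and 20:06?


Start time: 10:15 = 615 minutes from midnight
End time: 20:06 = 1206 minutes from midnight
Difference: 1206 - 615 = 591 minutes
That is 9 hours and 51 minutes

591


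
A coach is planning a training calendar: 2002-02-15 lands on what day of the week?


Date: 2002-02-15
January 1, 2002 is a Tuesday
Day of year: 46
Offset from Jan 1: 45 days
45 mod 7 = 3
Result: Friday

Friday


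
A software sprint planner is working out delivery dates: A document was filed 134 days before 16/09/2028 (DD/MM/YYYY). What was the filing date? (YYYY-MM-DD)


Start: 2028-09-16
Subtracting 134 days
Days already passed in September: 16
After going back through September: 118 more days to subtract
August 2028: 31 days, 87 remaining
July 2028: 31 days, 56 remaining
June 2028: 30 days, 26 remaining
May 2028 has 31 days, need 26
Result: 2028-05-05

2028-05-05


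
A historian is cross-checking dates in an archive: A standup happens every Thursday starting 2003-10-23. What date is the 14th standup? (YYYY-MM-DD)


First occurrence: 2003-10-23 (occurrence 1)
Each occurrence is 7 days after the previous.
Occurrence 14 is 13 weeks after the first.
13 weeks = 91 days
2003-10-23 + 91 days = 2004-01-22

2004-01-22


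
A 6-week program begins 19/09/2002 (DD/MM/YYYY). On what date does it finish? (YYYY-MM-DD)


Start: 2002-09-19
Weeks to add: 6
Convert to days: 6 x 7 = 42 days
Add 42 days to 2002-09-19
Result: 2002-10-31

2002-10-31


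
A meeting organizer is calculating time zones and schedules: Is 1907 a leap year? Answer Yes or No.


Year: 1907
Divisible by 4? 1907 / 4 = 476.75 -> No
Not divisible by 4, so NOT a leap year

No


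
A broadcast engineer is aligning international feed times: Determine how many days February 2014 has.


Month: February
Year: 2014
2014 is not a leap year
February has 28 days
Total: 28 days

28


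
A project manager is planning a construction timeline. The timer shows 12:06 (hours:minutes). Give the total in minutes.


Hours: 12
Minutes: 6
Convert hours to minutes: 12 x 60 = 720
Add remaining minutes: 720 + 6 = 726

726


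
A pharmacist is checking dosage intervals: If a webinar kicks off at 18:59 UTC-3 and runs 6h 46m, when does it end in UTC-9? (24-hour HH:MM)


Start: 18:59 in UTC-3
Step 1 - add duration:
  minutes: 59 + 46 = 105 (carry 1h)
  hours: 18 + 6 + 1 = 25
  end in UTC-3: 01:45
Step 2 - convert UTC-3 -> UTC-9:
  offset difference: -9 - (-3) = -6 hours
  1 + (-6) = -5 -> mod 24 = 19
Result: 19:45 in UTC-9

19:45


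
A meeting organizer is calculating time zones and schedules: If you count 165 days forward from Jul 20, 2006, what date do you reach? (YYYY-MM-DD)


Start: 2006-07-20
Adding 165 days
Days remaining in July: 11
After July: 154 days still to add
August 2006: 31 days, 123 remaining
September 2006: 30 days, 93 remaining
October 2006: 31 days, 62 remaining
November 2006: 30 days, 32 remaining
Result: 2007-01-01

2007-01-01


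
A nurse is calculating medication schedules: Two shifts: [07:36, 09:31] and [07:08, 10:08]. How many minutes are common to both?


Interval A: [456, 571] minutes from midnight
Interval B: [428, 608] minutes from midnight
Overlap start = max(456, 428) = 456
Overlap end = min(571, 608) = 571
Overlap = 571 - 456 = 115 minutes

115


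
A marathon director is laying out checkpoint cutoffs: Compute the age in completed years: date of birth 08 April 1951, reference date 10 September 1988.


Birth: 1951-04-08
Reference: 1988-09-10
Year difference: 1988 - 1951 = 37
Has birthday (04-08) occurred by 09-10? Yes
Age in full years: 37

37


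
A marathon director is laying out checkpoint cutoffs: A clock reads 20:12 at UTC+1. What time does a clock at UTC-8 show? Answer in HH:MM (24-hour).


Local time: 20:12 at UTC+1 (offset 1h)
Target zone: UTC-8 (offset -8h)
Difference: -8 - (1) = -9 hours
Calculation: 20 + (-9) = 11
Result: 11:12

11:12


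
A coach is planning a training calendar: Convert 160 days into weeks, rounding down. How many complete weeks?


Total days: 160
Days per week: 7
Division: 160 / 7 = 22 remainder 6
Complete weeks: 22
Remaining days: 6

22


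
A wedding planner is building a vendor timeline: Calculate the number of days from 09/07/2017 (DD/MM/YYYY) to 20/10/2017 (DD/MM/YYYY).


Start date: 2017-07-09
End date: 2017-10-20
Jul 2017: +23 days
Aug 2017: +31 days
Sep 2017: +30 days
Oct 2017: +19 days
Total: 103 days

103


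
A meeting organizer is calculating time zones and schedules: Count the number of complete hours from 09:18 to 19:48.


Start: 09:18
End: 19:48
Hour difference: 19 - 9 = 10 hours
Minute difference: 48 - 18 = 30 minutes
Total minutes: 630
Complete hours: 630 / 60 = 10 (remainder 30)

10


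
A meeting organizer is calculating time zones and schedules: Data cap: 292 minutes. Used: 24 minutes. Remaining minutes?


Total budget: 292 minutes
Time used: 24 minutes
Remaining: 292 - 24 = 268 minutes
Percent used: 8.2%
Percent remaining: 91.8%

268


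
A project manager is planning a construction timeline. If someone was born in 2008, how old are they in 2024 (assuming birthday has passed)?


Birth year: 2008
Current year: 2024
Age = current year - birth year
Age = 2024 - 2008 = 16

16


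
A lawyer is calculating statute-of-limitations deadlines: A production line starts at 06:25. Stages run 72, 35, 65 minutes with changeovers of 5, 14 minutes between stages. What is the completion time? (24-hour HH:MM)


Start: 06:25 = 385 min from midnight
  after task 1 (72 min): 07:37
  after break (5 min): 07:42
  after task 2 (35 min): 08:17
  after break (14 min): 08:31
  after task 3 (65 min): 09:36
Total elapsed: 191 minutes
End time: 09:36

09:36


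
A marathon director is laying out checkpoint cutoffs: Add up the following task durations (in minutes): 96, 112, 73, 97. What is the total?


Durations: 96, 112, 73, 97
Running sum: 96
+ 112 = 208
+ 73 = 281
+ 97 = 378
Total duration: 378 minutes
That is 6 hours and 18 minutes

378


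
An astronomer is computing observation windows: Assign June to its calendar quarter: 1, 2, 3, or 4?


Month: June (month 6)
Q1: January-March (months 1-3)
Q2: April-June (months 4-6)
Q3: July-September (months 7-9)
Q4: October-December (months 10-12)
Month 6 falls in Q2

2


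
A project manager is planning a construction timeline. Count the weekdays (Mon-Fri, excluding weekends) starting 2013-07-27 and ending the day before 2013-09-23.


Start: 2013-07-27 (Saturday)
End (exclusive): 2013-09-23 (Monday)
Total calendar days: 58
Full weeks: 58 // 7 = 8 -> 40 weekdays
Remaining 2 days starting on Saturday:
  Sat(-), Sun(-) -> 0 weekdays
Total business days: 40 + 0 = 40

40


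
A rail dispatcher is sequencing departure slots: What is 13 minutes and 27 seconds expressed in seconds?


Minutes: 13
Extra seconds: 27
Seconds per minute: 60
Minutes to seconds: 13 x 60 = 780
Total: 780 + 27 = 807

807


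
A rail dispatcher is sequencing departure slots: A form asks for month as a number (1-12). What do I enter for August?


Calendar month order:
7. July
8. August <--
9. September
August is month number 8

8


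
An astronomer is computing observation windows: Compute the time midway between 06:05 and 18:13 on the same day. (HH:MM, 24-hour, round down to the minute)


Start time: 06:05 = 365 minutes from midnight
End time: 18:13 = 1093 minutes from midnight
Sum: 365 + 1093 = 1458
Midpoint: 1458 / 2 = 729 minutes
Convert: 729 / 60 = 12 hours, 9 minutes
Result: 12:09

12:09


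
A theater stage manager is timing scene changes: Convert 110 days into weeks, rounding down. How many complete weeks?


Total days: 110
Days per week: 7
Division: 110 / 7 = 15 remainder 5
Complete weeks: 15
Remaining days: 5

15


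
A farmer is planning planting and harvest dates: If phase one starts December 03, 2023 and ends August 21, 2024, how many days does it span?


Start date: 2023-12-03
End date: 2024-08-21
Dec 2023: +29 days
Jan 2024: +31 days
Feb 2024: +29 days
... (6 more months)
Total: 262 days

262


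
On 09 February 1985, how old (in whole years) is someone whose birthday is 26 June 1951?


Birth: 1951-06-26
Reference: 1985-02-09
Year difference: 1985 - 1951 = 34
Has birthday (06-26) occurred by 02-09? No
Birthday not yet reached this year -> subtract 1
Age in full years: 33

33


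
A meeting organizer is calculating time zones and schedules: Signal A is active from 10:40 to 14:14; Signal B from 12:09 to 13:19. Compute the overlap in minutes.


Interval A: [640, 854] minutes from midnight
Interval B: [729, 799] minutes from midnight
Overlap start = max(640, 729) = 729
Overlap end = min(854, 799) = 799
Overlap = 799 - 729 = 70 minutes

70


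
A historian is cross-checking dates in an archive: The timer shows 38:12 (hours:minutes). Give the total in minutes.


Hours: 38
Minutes: 12
Convert hours to minutes: 38 x 60 = 2280
Add remaining minutes: 2280 + 12 = 2292

2292


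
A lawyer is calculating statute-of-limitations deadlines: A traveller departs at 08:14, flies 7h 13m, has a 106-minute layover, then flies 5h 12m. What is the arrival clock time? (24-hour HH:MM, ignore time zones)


Depart: 08:14
Leg 1: +433 min -> 15:27
Layover: +106 min -> 17:13
Leg 2: +312 min -> 22:25
Total travel: 851 minutes = 14h 11m
Arrival: 22:25

22:25


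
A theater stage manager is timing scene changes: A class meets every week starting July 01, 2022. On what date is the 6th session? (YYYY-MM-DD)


First occurrence: 2022-07-01 (occurrence 1)
Each occurrence is 7 days after the previous.
Occurrence 6 is 5 weeks after the first.
5 weeks = 35 days
2022-07-01 + 35 days = 2022-08-05

2022-08-05


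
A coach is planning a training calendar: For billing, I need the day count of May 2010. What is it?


Month: May
Year: 2010
May is a 31-day month
Total: 31 days

31


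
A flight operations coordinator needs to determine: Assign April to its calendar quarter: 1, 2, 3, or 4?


Month: April (month 4)
Q1: January-March (months 1-3)
Q2: April-June (months 4-6)
Q3: July-September (months 7-9)
Q4: October-December (months 10-12)
Month 4 falls in Q2

2


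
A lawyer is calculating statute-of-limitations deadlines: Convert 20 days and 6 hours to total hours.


Days: 20
Extra hours: 6
Hours per day: 24
Days to hours: 20 x 24 = 480
Total: 480 + 6 = 486

486


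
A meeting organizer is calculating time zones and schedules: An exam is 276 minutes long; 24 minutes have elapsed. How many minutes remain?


Total budget: 276 minutes
Time used: 24 minutes
Remaining: 276 - 24 = 252 minutes
Percent used: 8.7%
Percent remaining: 91.3%

252


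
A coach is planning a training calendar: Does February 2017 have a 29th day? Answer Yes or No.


Year: 2017
Divisible by 4? 2017 / 4 = 504.25 -> No
Not divisible by 4, so NOT a leap year

No


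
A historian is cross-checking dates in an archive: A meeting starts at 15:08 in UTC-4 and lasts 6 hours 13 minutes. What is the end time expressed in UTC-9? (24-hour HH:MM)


Start: 15:08 in UTC-4
Step 1 - add duration:
  minutes: 8 + 13 = 21
  hours: 15 + 6 + 0 = 21
  end in UTC-4: 21:21
Step 2 - convert UTC-4 -> UTC-9:
  offset difference: -9 - (-4) = -5 hours
  21 + (-5) = 16 -> mod 24 = 16
Result: 16:21 in UTC-9

16:21


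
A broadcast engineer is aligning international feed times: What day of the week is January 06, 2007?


Date: 2007-01-06
January 1, 2007 is a Monday
Day of year: 6
Offset from Jan 1: 5 days
5 mod 7 = 5
Result: Saturday

Saturday


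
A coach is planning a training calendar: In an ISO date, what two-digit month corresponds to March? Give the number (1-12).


Calendar month order:
2. February
3. March <--
4. April
March is month number 3

3


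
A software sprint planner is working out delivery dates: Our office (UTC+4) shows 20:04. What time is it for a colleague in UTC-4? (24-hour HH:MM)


Local time: 20:04 at UTC+4 (offset 4h)
Target zone: UTC-4 (offset -4h)
Difference: -4 - (4) = -8 hours
Calculation: 20 + (-8) = 12
Result: 12:04

12:04


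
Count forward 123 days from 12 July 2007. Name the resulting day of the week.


Start: 2007-07-12 (Thursday)
Step 1 - find target date: add 123 days
  2007-07-12 + 123 days = 2007-11-12
Step 2 - day of week:
  123 mod 7 = 4
  Thursday + 4 days -> Monday
Result: Monday (2007-11-12)

Monday


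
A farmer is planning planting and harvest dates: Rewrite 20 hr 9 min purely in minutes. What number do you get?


Hours: 20
Extra minutes: 9
Minutes per hour: 60
Hours to minutes: 20 x 60 = 1200
Total: 1200 + 9 = 1209

1209


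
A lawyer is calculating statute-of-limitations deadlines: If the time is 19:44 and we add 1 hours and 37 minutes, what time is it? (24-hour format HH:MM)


Start time: 19:44
Adding: 1 hours 37 minutes
Minutes: 44 + 37 = 81
Minute overflow: 81 >= 60, so carry 1 hour, minutes = 21
Hours: 19 + 1 + 1 = 21
Result: 21:21

21:21


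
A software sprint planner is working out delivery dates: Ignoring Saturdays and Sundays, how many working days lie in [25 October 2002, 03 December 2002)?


Start: 2002-10-25 (Friday)
End (exclusive): 2002-12-03 (Tuesday)
Total calendar days: 39
Full weeks: 39 // 7 = 5 -> 25 weekdays
Remaining 4 days starting on Friday:
  Fri(w), Sat(-), Sun(-), Mon(w) -> 2 weekdays
Total business days: 25 + 2 = 27

27


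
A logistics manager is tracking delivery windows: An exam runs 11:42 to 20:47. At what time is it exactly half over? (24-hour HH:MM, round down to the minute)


Start time: 11:42 = 702 minutes from midnight
End time: 20:47 = 1247 minutes from midnight
Sum: 702 + 1247 = 1949
Midpoint: 1949 / 2 = 974 minutes
Convert: 974 / 60 = 16 hours, 14 minutes
Result: 16:14

16:14


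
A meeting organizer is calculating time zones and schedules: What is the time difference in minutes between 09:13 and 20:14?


Start time: 09:13 = 553 minutes from midnight
End time: 20:14 = 1214 minutes from midnight
Difference: 1214 - 553 = 661 minutes
That is 11 hours and 1 minutes

661


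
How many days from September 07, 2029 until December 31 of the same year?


Start: September 07, 2029
End: December 31, 2029
Days left in September: 23
October: 31
November: 30
December: 31
Sum of remaining months: 92
Total: 23 + 92 = 115

115


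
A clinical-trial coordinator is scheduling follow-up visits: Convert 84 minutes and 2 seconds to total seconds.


Minutes: 84
Extra seconds: 2
Seconds per minute: 60
Minutes to seconds: 84 x 60 = 5040
Total: 5040 + 2 = 5042

5042


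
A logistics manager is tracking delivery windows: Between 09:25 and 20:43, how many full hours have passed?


Start: 09:25
End: 20:43
Hour difference: 20 - 9 = 11 hours
Minute difference: 43 - 25 = 18 minutes
Total minutes: 678
Complete hours: 678 / 60 = 11 (remainder 18)

11


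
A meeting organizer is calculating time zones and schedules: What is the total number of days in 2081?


Year: 2081
Check leap year rules:
Divisible by 4? No
2081 is not a leap year
Days: 365

365


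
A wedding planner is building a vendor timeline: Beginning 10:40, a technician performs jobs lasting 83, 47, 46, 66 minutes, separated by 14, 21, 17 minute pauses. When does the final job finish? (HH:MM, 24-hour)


Start: 10:40 = 640 min from midnight
  after task 1 (83 min): 12:03
  after break (14 min): 12:17
  after task 2 (47 min): 13:04
  after break (21 min): 13:25
  after task 3 (46 min): 14:11
  after break (17 min): 14:28
  after task 4 (66 min): 15:34
Total elapsed: 294 minutes
End time: 15:34

15:34


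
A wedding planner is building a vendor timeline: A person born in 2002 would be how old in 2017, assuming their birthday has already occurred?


Birth year: 2002
Current year: 2017
Age = current year - birth year
Age = 2017 - 2002 = 15

15


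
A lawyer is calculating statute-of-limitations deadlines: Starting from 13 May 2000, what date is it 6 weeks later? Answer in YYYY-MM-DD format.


Start: 2000-05-13
Weeks to add: 6
Convert to days: 6 x 7 = 42 days
Add 42 days to 2000-05-13
Result: 2000-06-24

2000-06-24


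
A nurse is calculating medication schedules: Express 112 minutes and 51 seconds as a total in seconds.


Minutes: 112
Seconds: 51
Convert minutes to seconds: 112 x 60 = 6720
Add remaining seconds: 6720 + 51 = 6771

6771


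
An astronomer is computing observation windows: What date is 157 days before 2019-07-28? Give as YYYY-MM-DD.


Start: 2019-07-28
Subtracting 157 days
Days already passed in July: 28
After going back through July: 129 more days to subtract
June 2019: 30 days, 99 remaining
May 2019: 31 days, 68 remaining
April 2019: 30 days, 38 remaining
March 2019: 31 days, 7 remaining
Result: 2019-02-21

2019-02-21


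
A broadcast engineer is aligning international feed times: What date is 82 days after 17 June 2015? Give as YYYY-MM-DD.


Start: 2015-06-17
Adding 82 days
Days remaining in June: 13
After June: 69 days still to add
July 2015: 31 days, 38 remaining
August 2015: 31 days, 7 remaining
September 2015 has 30 days, need 7
Result: 2015-09-07

2015-09-07


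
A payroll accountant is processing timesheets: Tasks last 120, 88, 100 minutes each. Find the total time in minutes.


Durations: 120, 88, 100
Running sum: 120
+ 88 = 208
+ 100 = 308
Total duration: 308 minutes
That is 5 hours and 8 minutes

308


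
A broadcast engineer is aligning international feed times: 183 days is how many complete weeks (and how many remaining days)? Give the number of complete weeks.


Total days: 183
Days per week: 7
Division: 183 / 7 = 26 remainder 1
Complete weeks: 26
Remaining days: 1

26


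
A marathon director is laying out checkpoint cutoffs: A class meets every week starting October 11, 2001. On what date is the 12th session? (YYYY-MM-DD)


First occurrence: 2001-10-11 (occurrence 1)
Each occurrence is 7 days after the previous.
Occurrence 12 is 11 weeks after the first.
11 weeks = 77 days
2001-10-11 + 77 days = 2001-12-27

2001-12-27
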